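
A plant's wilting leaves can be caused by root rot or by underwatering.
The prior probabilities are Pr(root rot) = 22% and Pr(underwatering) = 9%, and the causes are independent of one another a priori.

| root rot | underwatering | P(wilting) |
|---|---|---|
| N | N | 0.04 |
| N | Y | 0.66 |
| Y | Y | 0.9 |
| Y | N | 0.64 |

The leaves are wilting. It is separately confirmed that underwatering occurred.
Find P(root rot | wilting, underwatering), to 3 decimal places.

P(root rot | wilting, underwatering) ≈ 0.278

For the numerator, keep only root rot=true terms: 0.9×0.22 = 0.198000
Denominator P(wilting | underwatering): 0.66×0.78 + 0.9×0.22 = 0.712800
Posterior = 0.198000 / 0.712800 ≈ 0.278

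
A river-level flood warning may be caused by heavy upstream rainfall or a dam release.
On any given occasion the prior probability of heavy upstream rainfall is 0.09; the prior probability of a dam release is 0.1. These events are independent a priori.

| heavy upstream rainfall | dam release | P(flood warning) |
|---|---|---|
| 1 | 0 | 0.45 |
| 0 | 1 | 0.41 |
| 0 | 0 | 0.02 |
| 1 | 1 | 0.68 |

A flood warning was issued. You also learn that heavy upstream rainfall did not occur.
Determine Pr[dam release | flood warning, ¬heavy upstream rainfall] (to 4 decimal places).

By total probability over both values of dam release:
  P(flood warning | ¬heavy upstream rainfall) = 0.02×0.9 + 0.41×0.1
        = 0.018000 + 0.041000 = 0.059000
Keeping only the dam release-present terms gives 0.041000, so
  P(dam release | flood warning, ¬heavy upstream rainfall) = 0.041000 / 0.059000 ≈ 0.6949

Pr[dam release | flood warning, ¬heavy upstream rainfall] ≈ 0.6949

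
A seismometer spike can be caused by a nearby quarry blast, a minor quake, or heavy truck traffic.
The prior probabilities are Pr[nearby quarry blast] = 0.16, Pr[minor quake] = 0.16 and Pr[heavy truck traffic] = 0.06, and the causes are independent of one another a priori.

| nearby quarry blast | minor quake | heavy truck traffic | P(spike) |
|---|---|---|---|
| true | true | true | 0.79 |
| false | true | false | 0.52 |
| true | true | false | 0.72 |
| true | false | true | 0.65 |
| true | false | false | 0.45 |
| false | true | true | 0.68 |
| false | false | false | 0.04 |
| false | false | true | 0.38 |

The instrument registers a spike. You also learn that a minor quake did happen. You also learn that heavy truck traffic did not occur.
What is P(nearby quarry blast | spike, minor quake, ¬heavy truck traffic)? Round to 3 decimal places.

P(nearby quarry blast | spike, minor quake, ¬heavy truck traffic) ≈ 0.209

Enumerate both values of nearby quarry blast and weight by the priors:
  P(spike | minor quake, ¬heavy truck traffic) = 0.52·0.84 + 0.72·0.16
        = 0.436800 + 0.115200 = 0.552000
The terms with nearby quarry blast present sum to 0.115200, so
  P(nearby quarry blast | spike, minor quake, ¬heavy truck traffic) = 0.115200 / 0.552000 ≈ 0.209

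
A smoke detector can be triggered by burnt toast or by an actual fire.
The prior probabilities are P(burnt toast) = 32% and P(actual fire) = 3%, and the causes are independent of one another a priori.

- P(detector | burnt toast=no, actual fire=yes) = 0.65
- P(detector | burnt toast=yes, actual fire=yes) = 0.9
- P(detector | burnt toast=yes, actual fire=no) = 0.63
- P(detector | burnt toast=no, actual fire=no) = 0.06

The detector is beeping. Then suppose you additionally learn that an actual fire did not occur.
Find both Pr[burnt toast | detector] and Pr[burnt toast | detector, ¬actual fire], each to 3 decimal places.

P(detector) = 0.06×0.68×0.97 + 0.65×0.68×0.03 + 0.63×0.32×0.97 + 0.9×0.32×0.03 = 0.039576 + 0.013260 + 0.195552 + 0.008640 = 0.257028
Restricting to configurations with burnt toast present: 0.195552 + 0.008640 = 0.204192.
P(burnt toast | detector) = 0.204192 / 0.257028 ≈ 0.794

With the extra evidence:
By total probability over both values of burnt toast:
  P(detector | ¬actual fire) = 0.06*0.68 + 0.63*0.32
        = 0.040800 + 0.201600 = 0.242400
Keeping only the burnt toast-present terms gives 0.201600, so
  P(burnt toast | detector, ¬actual fire) = 0.201600 / 0.242400 ≈ 0.832
With actual fire excluded, burnt toast must carry more of the explanatory weight for the detector.

Pr[burnt toast | detector] ≈ 0.794; Pr[burnt toast | detector, ¬actual fire] ≈ 0.832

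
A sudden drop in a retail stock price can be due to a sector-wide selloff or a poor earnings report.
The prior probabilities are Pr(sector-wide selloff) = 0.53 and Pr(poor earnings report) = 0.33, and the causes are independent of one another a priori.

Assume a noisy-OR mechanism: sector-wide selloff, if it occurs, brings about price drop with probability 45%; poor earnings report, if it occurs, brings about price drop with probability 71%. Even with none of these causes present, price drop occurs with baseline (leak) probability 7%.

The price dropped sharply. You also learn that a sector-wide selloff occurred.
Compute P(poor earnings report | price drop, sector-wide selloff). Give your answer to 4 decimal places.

Under noisy-OR, P(price drop | causes) = 1 − (1−0.07)·∏(1−qᵢ) over the active causes.
P(price drop | sector-wide selloff) = 0.4885·0.67 + 0.851665·0.33 = 0.327295 + 0.281049 = 0.608344
Restricting to configurations with poor earnings report present: 0.851665·0.33 = 0.281049.
P(poor earnings report | price drop, sector-wide selloff) = 0.281049 / 0.608344 ≈ 0.4620

P(poor earnings report | price drop, sector-wide selloff) ≈ 0.4620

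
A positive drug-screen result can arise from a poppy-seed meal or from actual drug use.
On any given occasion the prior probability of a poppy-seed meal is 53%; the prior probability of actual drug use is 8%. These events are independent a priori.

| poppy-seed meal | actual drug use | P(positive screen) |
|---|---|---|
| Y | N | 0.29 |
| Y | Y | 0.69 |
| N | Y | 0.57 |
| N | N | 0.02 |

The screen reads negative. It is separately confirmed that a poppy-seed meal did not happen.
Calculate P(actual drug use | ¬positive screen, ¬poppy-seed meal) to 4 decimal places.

Enumerate both values of actual drug use and weight by the priors:
  P(¬positive screen | ¬poppy-seed meal) = 0.98·0.92 + 0.43·0.08
        = 0.901600 + 0.034400 = 0.936000
The terms with actual drug use present sum to 0.034400, so
  P(actual drug use | ¬positive screen, ¬poppy-seed meal) = 0.034400 / 0.936000 ≈ 0.0368

P(actual drug use | ¬positive screen, ¬poppy-seed meal) ≈ 0.0368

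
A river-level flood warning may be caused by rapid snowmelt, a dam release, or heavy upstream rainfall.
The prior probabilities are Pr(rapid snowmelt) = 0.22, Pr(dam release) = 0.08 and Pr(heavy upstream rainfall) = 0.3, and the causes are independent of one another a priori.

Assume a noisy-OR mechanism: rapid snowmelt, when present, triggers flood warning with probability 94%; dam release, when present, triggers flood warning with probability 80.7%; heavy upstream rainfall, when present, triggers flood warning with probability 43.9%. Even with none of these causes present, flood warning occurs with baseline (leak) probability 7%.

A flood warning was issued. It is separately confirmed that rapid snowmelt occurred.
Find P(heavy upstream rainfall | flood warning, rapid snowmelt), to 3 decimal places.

Under noisy-OR, P(flood warning | causes) = 1 − (1−0.07)·∏(1−qᵢ) over the active causes.
Sum P(flood warning|·) weighted by the priors over the 4 (dam release, heavy upstream rainfall) configurations:
  P(flood warning | rapid snowmelt) = 0.9442·0.92·0.7 + 0.968696·0.92·0.3 + 0.989231·0.08·0.7 + 0.993958·0.08·0.3
        = 0.608065 + 0.267360 + 0.055397 + 0.023855 = 0.954677
The terms with heavy upstream rainfall present sum to 0.291215, so
  P(heavy upstream rainfall | flood warning, rapid snowmelt) = 0.291215 / 0.954677 ≈ 0.305

P(heavy upstream rainfall | flood warning, rapid snowmelt) ≈ 0.305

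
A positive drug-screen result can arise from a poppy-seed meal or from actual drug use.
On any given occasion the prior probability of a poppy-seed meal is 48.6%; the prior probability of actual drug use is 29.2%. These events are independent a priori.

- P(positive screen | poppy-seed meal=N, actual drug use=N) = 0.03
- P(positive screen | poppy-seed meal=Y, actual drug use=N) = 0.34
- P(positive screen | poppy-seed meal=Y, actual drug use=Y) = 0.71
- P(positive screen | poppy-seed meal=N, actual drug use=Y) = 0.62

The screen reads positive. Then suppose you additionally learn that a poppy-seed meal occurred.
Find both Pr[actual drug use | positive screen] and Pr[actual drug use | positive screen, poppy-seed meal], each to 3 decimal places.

Enumerate the 4 (poppy-seed meal, actual drug use) configurations and weight by the priors:
  P(positive screen) = 0.03×0.514×0.708 + 0.62×0.514×0.292 + 0.34×0.486×0.708 + 0.71×0.486×0.292
        = 0.010917 + 0.093055 + 0.116990 + 0.100758 = 0.321720
Configurations with actual drug use contribute 0.193813, so
  P(actual drug use | positive screen) = 0.193813 / 0.321720 ≈ 0.602

With the extra evidence:
Sum P(positive screen|·) weighted by the priors over both values of actual drug use:
  P(positive screen | poppy-seed meal) = 0.34*0.708 + 0.71*0.292
        = 0.240720 + 0.207320 = 0.448040
Keeping only the actual drug use-present terms gives 0.207320, so
  P(actual drug use | positive screen, poppy-seed meal) = 0.207320 / 0.448040 ≈ 0.463

Pr[actual drug use | positive screen] ≈ 0.602; Pr[actual drug use | positive screen, poppy-seed meal] ≈ 0.463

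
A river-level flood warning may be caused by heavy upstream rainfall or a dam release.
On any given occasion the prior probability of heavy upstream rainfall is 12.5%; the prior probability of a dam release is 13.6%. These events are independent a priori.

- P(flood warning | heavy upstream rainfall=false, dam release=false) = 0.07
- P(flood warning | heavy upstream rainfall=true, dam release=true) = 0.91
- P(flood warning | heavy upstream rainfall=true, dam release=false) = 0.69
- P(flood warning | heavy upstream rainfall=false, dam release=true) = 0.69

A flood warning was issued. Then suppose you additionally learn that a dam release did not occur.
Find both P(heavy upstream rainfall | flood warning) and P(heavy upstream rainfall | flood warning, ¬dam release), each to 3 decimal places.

P(heavy upstream rainfall | flood warning) ≈ 0.400; P(heavy upstream rainfall | flood warning, ¬dam release) ≈ 0.585

Sum P(flood warning|·) weighted by the priors over the 4 (heavy upstream rainfall, dam release) configurations:
  P(flood warning) = 0.07·0.875·0.864 + 0.69·0.875·0.136 + 0.69·0.125·0.864 + 0.91·0.125·0.136
        = 0.052920 + 0.082110 + 0.074520 + 0.015470 = 0.225020
The terms with heavy upstream rainfall present sum to 0.089990, so
  P(heavy upstream rainfall | flood warning) = 0.089990 / 0.225020 ≈ 0.400

Now also conditioning on dam release≠true:
Sum P(flood warning|·) weighted by the priors over both values of heavy upstream rainfall:
  P(flood warning | ¬dam release) = 0.07·0.875 + 0.69·0.125
        = 0.061250 + 0.086250 = 0.147500
Configurations with heavy upstream rainfall contribute 0.086250, so
  P(heavy upstream rainfall | flood warning, ¬dam release) = 0.086250 / 0.147500 ≈ 0.585
With dam release excluded, heavy upstream rainfall must carry more of the explanatory weight for the flood warning.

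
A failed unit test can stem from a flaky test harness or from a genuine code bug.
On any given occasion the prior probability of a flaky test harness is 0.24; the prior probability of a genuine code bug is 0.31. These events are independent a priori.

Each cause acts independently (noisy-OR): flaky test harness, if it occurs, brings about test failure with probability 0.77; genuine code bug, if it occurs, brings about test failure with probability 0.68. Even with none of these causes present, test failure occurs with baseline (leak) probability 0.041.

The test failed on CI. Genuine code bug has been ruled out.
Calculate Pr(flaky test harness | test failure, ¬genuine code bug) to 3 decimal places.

Under noisy-OR, P(test failure | causes) = 1 − (1−0.041)·∏(1−qᵢ) over the active causes.
For the numerator, keep only flaky test harness=true terms: 0.77943·0.24 = 0.187063
Normalizer over all consistent configurations: 0.041·0.76 + 0.77943·0.24 = 0.218223
P(flaky test harness | test failure, ¬genuine code bug) = 0.187063/0.218223 ≈ 0.857

Pr(flaky test harness | test failure, ¬genuine code bug) ≈ 0.857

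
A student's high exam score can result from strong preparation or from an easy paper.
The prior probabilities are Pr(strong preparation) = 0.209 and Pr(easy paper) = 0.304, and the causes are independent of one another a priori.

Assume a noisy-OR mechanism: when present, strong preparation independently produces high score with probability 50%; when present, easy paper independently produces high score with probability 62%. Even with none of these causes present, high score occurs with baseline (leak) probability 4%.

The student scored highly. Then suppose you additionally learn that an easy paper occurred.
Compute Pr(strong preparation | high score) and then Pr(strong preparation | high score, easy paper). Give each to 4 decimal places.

Pr(strong preparation | high score) ≈ 0.4220; Pr(strong preparation | high score, easy paper) ≈ 0.2538

Under noisy-OR, P(high score | causes) = 1 − (1−0.04)·∏(1−qᵢ) over the active causes.
P(high score) = 0.04*0.791*0.696 + 0.6352*0.791*0.304 + 0.52*0.209*0.696 + 0.8176*0.209*0.304 = 0.022021 + 0.152743 + 0.075641 + 0.051947 = 0.302352
Of this, 0.127588 comes from 0.075641 + 0.051947 (the strong preparation=true cases).
So P(strong preparation | high score) = 0.127588/0.302352 ≈ 0.4220.

With the extra evidence:
Numerator (weight on configurations with strong preparation): 0.8176×0.209 = 0.170878
The normalizing constant is 0.6352×0.791 + 0.8176×0.209 = 0.673321
Posterior = 0.170878 / 0.673321 ≈ 0.2538
Conditioning on easy paper lowers the posterior on strong preparation: the classic explaining-away effect in a common-effect structure.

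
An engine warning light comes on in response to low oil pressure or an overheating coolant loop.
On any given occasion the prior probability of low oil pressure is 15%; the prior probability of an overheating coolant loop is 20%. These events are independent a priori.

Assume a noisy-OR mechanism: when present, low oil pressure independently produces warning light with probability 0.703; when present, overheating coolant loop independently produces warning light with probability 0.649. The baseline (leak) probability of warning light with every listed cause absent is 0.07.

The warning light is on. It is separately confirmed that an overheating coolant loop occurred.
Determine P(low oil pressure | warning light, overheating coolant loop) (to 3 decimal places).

Under noisy-OR, P(warning light | causes) = 1 − (1−0.07)·∏(1−qᵢ) over the active causes.
P(warning light | overheating coolant loop) = 0.67357·0.85 + 0.90305·0.15 = 0.572534 + 0.135458 = 0.707992
Restricting to configurations with low oil pressure present: 0.90305·0.15 = 0.135458.
So P(low oil pressure | warning light, overheating coolant loop) = 0.135458/0.707992 ≈ 0.191.

P(low oil pressure | warning light, overheating coolant loop) ≈ 0.191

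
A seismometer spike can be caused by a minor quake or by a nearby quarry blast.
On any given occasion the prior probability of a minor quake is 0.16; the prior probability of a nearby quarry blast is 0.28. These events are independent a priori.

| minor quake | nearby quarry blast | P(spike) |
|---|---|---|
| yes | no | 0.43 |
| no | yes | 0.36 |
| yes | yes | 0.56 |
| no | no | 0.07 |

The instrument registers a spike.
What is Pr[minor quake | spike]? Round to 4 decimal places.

Pr[minor quake | spike] ≈ 0.3701

Enumerate the 4 (minor quake, nearby quarry blast) configurations and weight by the priors:
  P(spike) = 0.07*0.84*0.72 + 0.36*0.84*0.28 + 0.43*0.16*0.72 + 0.56*0.16*0.28
        = 0.042336 + 0.084672 + 0.049536 + 0.025088 = 0.201632
Configurations with minor quake contribute 0.074624, so
  P(minor quake | spike) = 0.074624 / 0.201632 ≈ 0.3701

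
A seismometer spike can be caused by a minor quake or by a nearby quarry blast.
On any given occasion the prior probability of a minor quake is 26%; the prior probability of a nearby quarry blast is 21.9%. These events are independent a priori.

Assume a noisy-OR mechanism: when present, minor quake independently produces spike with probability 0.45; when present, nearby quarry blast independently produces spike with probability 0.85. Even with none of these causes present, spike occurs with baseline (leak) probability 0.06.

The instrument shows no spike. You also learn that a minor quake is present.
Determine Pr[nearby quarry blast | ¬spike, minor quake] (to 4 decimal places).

Pr[nearby quarry blast | ¬spike, minor quake] ≈ 0.0404

Under noisy-OR, P(spike | causes) = 1 − (1−0.06)·∏(1−qᵢ) over the active causes.
For the numerator, keep only nearby quarry blast=true terms: 0.07755·0.219 = 0.016983
Denominator P(¬spike | minor quake): 0.517·0.781 + 0.07755·0.219 = 0.420760
P(nearby quarry blast | ¬spike, minor quake) = 0.016983/0.420760 ≈ 0.0404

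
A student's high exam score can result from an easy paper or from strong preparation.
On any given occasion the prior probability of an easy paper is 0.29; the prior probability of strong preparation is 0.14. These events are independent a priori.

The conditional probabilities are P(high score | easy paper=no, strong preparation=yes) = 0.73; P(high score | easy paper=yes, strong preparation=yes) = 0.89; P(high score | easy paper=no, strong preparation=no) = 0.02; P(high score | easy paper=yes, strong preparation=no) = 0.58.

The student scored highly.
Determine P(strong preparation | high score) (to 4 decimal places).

Numerator (weight on configurations with strong preparation): 0.072562 + 0.036134 = 0.108696
The normalizing constant is 0.02*0.71*0.86 + 0.73*0.71*0.14 + 0.58*0.29*0.86 + 0.89*0.29*0.14 = 0.265560
Posterior = 0.108696 / 0.265560 ≈ 0.4093

P(strong preparation | high score) ≈ 0.4093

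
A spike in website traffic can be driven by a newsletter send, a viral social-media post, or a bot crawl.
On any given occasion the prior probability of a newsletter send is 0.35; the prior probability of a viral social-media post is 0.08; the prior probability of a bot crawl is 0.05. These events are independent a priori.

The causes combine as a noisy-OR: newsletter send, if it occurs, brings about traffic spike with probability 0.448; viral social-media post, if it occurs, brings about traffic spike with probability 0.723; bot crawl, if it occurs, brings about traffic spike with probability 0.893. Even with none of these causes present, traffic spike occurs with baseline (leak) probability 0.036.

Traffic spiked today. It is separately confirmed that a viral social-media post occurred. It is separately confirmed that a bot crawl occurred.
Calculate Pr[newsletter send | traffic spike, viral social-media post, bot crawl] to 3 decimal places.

Under noisy-OR, P(traffic spike | causes) = 1 − (1−0.036)·∏(1−qᵢ) over the active causes.
Enumerate both values of newsletter send and weight by the priors:
  P(traffic spike | viral social-media post, bot crawl) = 0.971428×0.65 + 0.984228×0.35
        = 0.631428 + 0.344480 = 0.975908
The terms with newsletter send present sum to 0.344480, so
  P(newsletter send | traffic spike, viral social-media post, bot crawl) = 0.344480 / 0.975908 ≈ 0.353

Pr[newsletter send | traffic spike, viral social-media post, bot crawl] ≈ 0.353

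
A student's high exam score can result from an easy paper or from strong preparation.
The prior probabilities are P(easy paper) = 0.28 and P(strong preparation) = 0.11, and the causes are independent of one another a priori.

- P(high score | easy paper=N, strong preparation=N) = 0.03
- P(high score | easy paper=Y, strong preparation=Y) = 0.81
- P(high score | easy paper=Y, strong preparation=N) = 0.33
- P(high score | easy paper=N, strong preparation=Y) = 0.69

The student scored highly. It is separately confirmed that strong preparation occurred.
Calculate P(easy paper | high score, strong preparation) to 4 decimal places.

Enumerate both values of easy paper and weight by the priors:
  P(high score | strong preparation) = 0.69×0.72 + 0.81×0.28
        = 0.496800 + 0.226800 = 0.723600
The terms with easy paper present sum to 0.226800, so
  P(easy paper | high score, strong preparation) = 0.226800 / 0.723600 ≈ 0.3134

P(easy paper | high score, strong preparation) ≈ 0.3134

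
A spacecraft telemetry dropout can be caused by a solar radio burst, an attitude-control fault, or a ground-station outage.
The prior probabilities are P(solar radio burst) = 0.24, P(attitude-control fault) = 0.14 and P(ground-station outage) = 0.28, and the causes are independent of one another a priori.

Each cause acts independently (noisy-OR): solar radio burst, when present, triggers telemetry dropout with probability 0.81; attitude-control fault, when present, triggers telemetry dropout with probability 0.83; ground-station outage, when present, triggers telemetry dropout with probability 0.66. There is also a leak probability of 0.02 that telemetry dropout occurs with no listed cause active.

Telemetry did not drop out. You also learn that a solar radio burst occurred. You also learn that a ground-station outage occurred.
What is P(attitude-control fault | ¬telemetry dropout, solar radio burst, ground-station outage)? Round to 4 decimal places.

P(attitude-control fault | ¬telemetry dropout, solar radio burst, ground-station outage) ≈ 0.0269

Under noisy-OR, P(telemetry dropout | causes) = 1 − (1−0.02)·∏(1−qᵢ) over the active causes.
Numerator (weight on configurations with attitude-control fault): 0.010762×0.14 = 0.001507
Denominator P(¬telemetry dropout | solar radio burst, ground-station outage): 0.063308×0.86 + 0.010762×0.14 = 0.055952
P(attitude-control fault | ¬telemetry dropout, solar radio burst, ground-station outage) = 0.001507/0.055952 ≈ 0.0269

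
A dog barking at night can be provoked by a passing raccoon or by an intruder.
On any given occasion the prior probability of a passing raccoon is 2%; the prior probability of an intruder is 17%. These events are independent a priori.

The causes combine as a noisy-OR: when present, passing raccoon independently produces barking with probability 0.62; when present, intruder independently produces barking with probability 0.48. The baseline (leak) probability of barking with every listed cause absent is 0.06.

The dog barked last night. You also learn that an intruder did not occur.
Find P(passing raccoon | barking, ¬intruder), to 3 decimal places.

Under noisy-OR, P(barking | causes) = 1 − (1−0.06)·∏(1−qᵢ) over the active causes.
P(barking | ¬intruder) = 0.06×0.98 + 0.6428×0.02 = 0.058800 + 0.012856 = 0.071656
The passing raccoon-present share is 0.6428×0.02 = 0.012856.
Hence the posterior is 0.012856/0.071656 ≈ 0.179.

P(passing raccoon | barking, ¬intruder) ≈ 0.179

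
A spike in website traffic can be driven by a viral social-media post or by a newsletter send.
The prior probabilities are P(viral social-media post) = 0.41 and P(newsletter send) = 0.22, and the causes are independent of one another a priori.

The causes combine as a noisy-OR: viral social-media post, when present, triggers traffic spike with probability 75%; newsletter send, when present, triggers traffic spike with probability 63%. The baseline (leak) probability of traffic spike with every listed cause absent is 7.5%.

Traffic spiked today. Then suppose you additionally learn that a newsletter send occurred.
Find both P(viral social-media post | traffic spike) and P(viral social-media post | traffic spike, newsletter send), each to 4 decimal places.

P(viral social-media post | traffic spike) ≈ 0.7325; P(viral social-media post | traffic spike, newsletter send) ≈ 0.4914

Under noisy-OR, P(traffic spike | causes) = 1 − (1−0.075)·∏(1−qᵢ) over the active causes.
Numerator (weight on configurations with viral social-media post): 0.245846 + 0.082482 = 0.328328
Normalizer over all consistent configurations: 0.075×0.59×0.78 + 0.65775×0.59×0.22 + 0.76875×0.41×0.78 + 0.914438×0.41×0.22 = 0.448219
P(viral social-media post | traffic spike) = 0.328328/0.448219 ≈ 0.7325

With the extra evidence:
Sum P(traffic spike|·) weighted by the priors over both values of viral social-media post:
  P(traffic spike | newsletter send) = 0.65775×0.59 + 0.914438×0.41
        = 0.388072 + 0.374920 = 0.762992
Configurations with viral social-media post contribute 0.374920, so
  P(viral social-media post | traffic spike, newsletter send) = 0.374920 / 0.762992 ≈ 0.4914
Conditioning on newsletter send lowers the posterior on viral social-media post: the classic explaining-away effect in a common-effect structure.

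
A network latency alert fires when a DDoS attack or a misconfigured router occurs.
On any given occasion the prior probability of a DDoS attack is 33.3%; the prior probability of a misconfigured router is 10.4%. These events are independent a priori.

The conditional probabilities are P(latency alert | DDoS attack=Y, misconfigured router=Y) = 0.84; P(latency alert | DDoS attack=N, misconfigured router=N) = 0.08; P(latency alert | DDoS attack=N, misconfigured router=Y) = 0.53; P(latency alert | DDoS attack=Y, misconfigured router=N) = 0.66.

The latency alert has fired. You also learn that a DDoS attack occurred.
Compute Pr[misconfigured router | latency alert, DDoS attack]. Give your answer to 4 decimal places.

Sum P(latency alert|·) weighted by the priors over both values of misconfigured router:
  P(latency alert | DDoS attack) = 0.66·0.896 + 0.84·0.104
        = 0.591360 + 0.087360 = 0.678720
Keeping only the misconfigured router-present terms gives 0.087360, so
  P(misconfigured router | latency alert, DDoS attack) = 0.087360 / 0.678720 ≈ 0.1287

Pr[misconfigured router | latency alert, DDoS attack] ≈ 0.1287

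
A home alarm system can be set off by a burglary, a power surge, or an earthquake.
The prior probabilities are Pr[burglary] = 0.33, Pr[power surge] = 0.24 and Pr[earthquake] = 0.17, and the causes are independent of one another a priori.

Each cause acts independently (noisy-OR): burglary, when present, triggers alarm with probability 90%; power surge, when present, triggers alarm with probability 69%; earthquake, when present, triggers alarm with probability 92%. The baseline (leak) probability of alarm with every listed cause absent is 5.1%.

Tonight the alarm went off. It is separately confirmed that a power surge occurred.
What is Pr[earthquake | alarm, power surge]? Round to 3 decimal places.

Pr[earthquake | alarm, power surge] ≈ 0.203

Under noisy-OR, P(alarm | causes) = 1 − (1−0.051)·∏(1−qᵢ) over the active causes.
P(alarm | power surge) = 0.70581×0.67×0.83 + 0.976465×0.67×0.17 + 0.970581×0.33×0.83 + 0.997646×0.33×0.17 = 0.392501 + 0.111219 + 0.265842 + 0.055968 = 0.825530
The earthquake-present share is 0.111219 + 0.055968 = 0.167187.
P(earthquake | alarm, power surge) = 0.167187 / 0.825530 ≈ 0.203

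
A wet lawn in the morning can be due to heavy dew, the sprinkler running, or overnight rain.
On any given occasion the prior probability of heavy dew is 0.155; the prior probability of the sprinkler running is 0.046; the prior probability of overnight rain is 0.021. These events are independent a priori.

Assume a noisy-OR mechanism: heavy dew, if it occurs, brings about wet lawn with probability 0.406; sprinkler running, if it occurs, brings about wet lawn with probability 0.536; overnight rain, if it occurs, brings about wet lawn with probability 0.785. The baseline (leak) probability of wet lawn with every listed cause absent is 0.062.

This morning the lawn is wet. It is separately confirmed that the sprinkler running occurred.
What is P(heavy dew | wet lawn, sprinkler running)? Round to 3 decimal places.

Under noisy-OR, P(wet lawn | causes) = 1 − (1−0.062)·∏(1−qᵢ) over the active causes.
P(wet lawn | sprinkler running) = 0.564768·0.845·0.979 + 0.906425·0.845·0.021 + 0.741472·0.155·0.979 + 0.944417·0.155·0.021 = 0.467207 + 0.016085 + 0.112515 + 0.003074 = 0.598881
Of this, 0.115589 comes from 0.112515 + 0.003074 (the heavy dew=true cases).
So P(heavy dew | wet lawn, sprinkler running) = 0.115589/0.598881 ≈ 0.193.

P(heavy dew | wet lawn, sprinkler running) ≈ 0.193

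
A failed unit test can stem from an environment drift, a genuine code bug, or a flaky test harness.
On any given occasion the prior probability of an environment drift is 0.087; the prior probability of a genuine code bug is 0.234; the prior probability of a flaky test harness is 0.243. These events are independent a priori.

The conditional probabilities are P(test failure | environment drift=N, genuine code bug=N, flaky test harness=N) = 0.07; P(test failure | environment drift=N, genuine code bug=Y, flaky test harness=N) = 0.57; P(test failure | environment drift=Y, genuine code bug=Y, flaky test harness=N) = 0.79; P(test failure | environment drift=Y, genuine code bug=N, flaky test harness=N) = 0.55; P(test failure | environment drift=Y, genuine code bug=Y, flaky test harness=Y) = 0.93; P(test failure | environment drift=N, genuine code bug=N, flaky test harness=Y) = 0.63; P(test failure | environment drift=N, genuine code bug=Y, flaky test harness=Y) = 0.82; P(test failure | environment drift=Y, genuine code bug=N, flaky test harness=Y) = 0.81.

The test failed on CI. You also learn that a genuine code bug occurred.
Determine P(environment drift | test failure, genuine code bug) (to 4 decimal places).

P(environment drift | test failure, genuine code bug) ≈ 0.1107

P(test failure | genuine code bug) = 0.57*0.913*0.757 + 0.82*0.913*0.243 + 0.79*0.087*0.757 + 0.93*0.087*0.243 = 0.393950 + 0.181924 + 0.052029 + 0.019661 = 0.647564
Restricting to configurations with environment drift present: 0.052029 + 0.019661 = 0.071690.
Hence the posterior is 0.071690/0.647564 ≈ 0.1107.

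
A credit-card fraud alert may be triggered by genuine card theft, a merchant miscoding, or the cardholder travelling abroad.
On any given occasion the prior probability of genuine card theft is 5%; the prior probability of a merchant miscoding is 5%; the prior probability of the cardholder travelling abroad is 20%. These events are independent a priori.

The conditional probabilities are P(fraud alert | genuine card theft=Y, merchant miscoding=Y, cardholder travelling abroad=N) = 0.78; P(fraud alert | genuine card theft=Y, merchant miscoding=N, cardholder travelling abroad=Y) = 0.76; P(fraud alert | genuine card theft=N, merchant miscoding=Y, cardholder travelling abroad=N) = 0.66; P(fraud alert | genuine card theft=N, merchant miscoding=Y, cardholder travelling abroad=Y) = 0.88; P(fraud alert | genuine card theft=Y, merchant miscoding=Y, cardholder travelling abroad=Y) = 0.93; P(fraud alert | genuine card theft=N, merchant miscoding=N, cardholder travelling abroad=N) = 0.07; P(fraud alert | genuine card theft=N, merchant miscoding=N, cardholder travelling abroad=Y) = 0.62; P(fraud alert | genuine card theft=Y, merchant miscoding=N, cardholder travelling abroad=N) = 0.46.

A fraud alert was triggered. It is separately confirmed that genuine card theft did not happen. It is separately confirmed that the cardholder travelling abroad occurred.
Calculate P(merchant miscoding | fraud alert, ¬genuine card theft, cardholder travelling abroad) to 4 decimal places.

Weight on merchant miscoding=true, given the evidence: 0.88·0.05 = 0.044000
Normalizer over all consistent configurations: 0.62·0.95 + 0.88·0.05 = 0.633000
P(merchant miscoding | fraud alert, ¬genuine card theft, cardholder travelling abroad) = 0.044000/0.633000 ≈ 0.0695

P(merchant miscoding | fraud alert, ¬genuine card theft, cardholder travelling abroad) ≈ 0.0695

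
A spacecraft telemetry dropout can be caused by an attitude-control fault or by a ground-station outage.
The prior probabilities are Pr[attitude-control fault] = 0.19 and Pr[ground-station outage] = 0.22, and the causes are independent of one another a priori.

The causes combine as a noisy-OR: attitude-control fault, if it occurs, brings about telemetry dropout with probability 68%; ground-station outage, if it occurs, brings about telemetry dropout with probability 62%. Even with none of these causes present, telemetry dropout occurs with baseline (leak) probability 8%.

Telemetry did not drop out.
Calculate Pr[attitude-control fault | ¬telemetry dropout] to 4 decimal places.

Pr[attitude-control fault | ¬telemetry dropout] ≈ 0.0698

Under noisy-OR, P(telemetry dropout | causes) = 1 − (1−0.08)·∏(1−qᵢ) over the active causes.
Enumerate the 4 (attitude-control fault, ground-station outage) configurations and weight by the priors:
  P(¬telemetry dropout) = 0.92*0.81*0.78 + 0.3496*0.81*0.22 + 0.2944*0.19*0.78 + 0.111872*0.19*0.22
        = 0.581256 + 0.062299 + 0.043630 + 0.004676 = 0.691861
The terms with attitude-control fault present sum to 0.048306, so
  P(attitude-control fault | ¬telemetry dropout) = 0.048306 / 0.691861 ≈ 0.0698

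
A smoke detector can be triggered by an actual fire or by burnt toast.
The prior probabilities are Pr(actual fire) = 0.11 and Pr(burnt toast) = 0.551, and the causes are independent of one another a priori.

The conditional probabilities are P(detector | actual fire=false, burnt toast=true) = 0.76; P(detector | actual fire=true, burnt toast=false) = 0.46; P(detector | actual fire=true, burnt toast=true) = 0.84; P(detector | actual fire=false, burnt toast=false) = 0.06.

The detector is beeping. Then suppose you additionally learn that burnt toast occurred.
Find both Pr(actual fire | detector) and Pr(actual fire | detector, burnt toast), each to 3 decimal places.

Pr(actual fire | detector) ≈ 0.157; Pr(actual fire | detector, burnt toast) ≈ 0.120

P(detector) = 0.06·0.89·0.449 + 0.76·0.89·0.551 + 0.46·0.11·0.449 + 0.84·0.11·0.551 = 0.023977 + 0.372696 + 0.022719 + 0.050912 = 0.470304
Of this, 0.073631 comes from 0.022719 + 0.050912 (the actual fire=true cases).
P(actual fire | detector) = 0.073631 / 0.470304 ≈ 0.157

Now also conditioning on burnt toast=true:
P(detector | burnt toast) = 0.76×0.89 + 0.84×0.11 = 0.676400 + 0.092400 = 0.768800
The actual fire-present share is 0.84×0.11 = 0.092400.
P(actual fire | detector, burnt toast) = 0.092400 / 0.768800 ≈ 0.120
The drop from 0.157 to 0.120 is the explaining-away (discounting) effect.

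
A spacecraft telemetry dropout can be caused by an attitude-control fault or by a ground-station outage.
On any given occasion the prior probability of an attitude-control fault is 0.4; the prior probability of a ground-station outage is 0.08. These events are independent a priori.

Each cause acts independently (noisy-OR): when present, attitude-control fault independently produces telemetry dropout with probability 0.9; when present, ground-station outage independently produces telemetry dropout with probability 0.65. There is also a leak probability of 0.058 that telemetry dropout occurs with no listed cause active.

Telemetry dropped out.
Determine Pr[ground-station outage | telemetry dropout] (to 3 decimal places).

Under noisy-OR, P(telemetry dropout | causes) = 1 − (1−0.058)·∏(1−qᵢ) over the active causes.
P(telemetry dropout) = 0.058×0.6×0.92 + 0.6703×0.6×0.08 + 0.9058×0.4×0.92 + 0.96703×0.4×0.08 = 0.032016 + 0.032174 + 0.333334 + 0.030945 = 0.428469
The ground-station outage-present share is 0.032174 + 0.030945 = 0.063119.
Hence the posterior is 0.063119/0.428469 ≈ 0.147.

Pr[ground-station outage | telemetry dropout] ≈ 0.147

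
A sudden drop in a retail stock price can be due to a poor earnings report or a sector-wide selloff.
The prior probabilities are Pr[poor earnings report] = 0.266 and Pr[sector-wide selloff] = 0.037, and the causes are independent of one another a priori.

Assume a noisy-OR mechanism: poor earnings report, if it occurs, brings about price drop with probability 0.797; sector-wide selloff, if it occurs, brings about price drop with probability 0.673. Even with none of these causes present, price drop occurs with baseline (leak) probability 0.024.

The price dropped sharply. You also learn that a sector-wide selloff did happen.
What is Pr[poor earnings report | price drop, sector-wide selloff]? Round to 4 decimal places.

Under noisy-OR, P(price drop | causes) = 1 − (1−0.024)·∏(1−qᵢ) over the active causes.
By total probability over both values of poor earnings report:
  P(price drop | sector-wide selloff) = 0.680848×0.734 + 0.935212×0.266
        = 0.499742 + 0.248766 = 0.748508
Configurations with poor earnings report contribute 0.248766, so
  P(poor earnings report | price drop, sector-wide selloff) = 0.248766 / 0.748508 ≈ 0.3323

Pr[poor earnings report | price drop, sector-wide selloff] ≈ 0.3323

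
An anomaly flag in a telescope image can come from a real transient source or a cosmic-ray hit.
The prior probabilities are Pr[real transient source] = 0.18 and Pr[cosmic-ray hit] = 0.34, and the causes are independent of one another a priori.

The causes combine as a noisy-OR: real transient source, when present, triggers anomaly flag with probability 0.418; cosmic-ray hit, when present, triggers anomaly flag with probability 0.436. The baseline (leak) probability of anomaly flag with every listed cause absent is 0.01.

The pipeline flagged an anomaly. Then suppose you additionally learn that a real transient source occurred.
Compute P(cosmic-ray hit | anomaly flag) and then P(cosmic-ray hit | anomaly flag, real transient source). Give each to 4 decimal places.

P(cosmic-ray hit | anomaly flag) ≈ 0.7468; P(cosmic-ray hit | anomaly flag, real transient source) ≈ 0.4507

Under noisy-OR, P(anomaly flag | causes) = 1 − (1−0.01)·∏(1−qᵢ) over the active causes.
P(anomaly flag) = 0.01·0.82·0.66 + 0.44164·0.82·0.34 + 0.42382·0.18·0.66 + 0.675034·0.18·0.34 = 0.005412 + 0.123129 + 0.050350 + 0.041312 = 0.220203
Of this, 0.164441 comes from 0.123129 + 0.041312 (the cosmic-ray hit=true cases).
So P(cosmic-ray hit | anomaly flag) = 0.164441/0.220203 ≈ 0.7468.

Now also conditioning on real transient source=true:
Numerator (weight on configurations with cosmic-ray hit): 0.675034×0.34 = 0.229512
Denominator P(anomaly flag | real transient source): 0.42382×0.66 + 0.675034×0.34 = 0.509233
P(cosmic-ray hit | anomaly flag, real transient source) = 0.229512/0.509233 ≈ 0.4507
This is intercausal reasoning (explaining away): once real transient source accounts for the anomaly flag, cosmic-ray hit becomes less likely.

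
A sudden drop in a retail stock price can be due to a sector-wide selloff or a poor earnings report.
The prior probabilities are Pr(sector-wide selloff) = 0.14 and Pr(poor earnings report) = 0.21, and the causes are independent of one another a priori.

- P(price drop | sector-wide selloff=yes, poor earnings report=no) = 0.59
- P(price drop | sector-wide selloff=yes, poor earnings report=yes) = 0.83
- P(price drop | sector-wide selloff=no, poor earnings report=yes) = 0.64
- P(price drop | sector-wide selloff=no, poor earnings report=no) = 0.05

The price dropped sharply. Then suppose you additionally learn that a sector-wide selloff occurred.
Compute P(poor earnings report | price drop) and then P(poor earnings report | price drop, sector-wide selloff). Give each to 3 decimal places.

P(poor earnings report | price drop) ≈ 0.585; P(poor earnings report | price drop, sector-wide selloff) ≈ 0.272

P(price drop) = 0.05*0.86*0.79 + 0.64*0.86*0.21 + 0.59*0.14*0.79 + 0.83*0.14*0.21 = 0.033970 + 0.115584 + 0.065254 + 0.024402 = 0.239210
Restricting to configurations with poor earnings report present: 0.115584 + 0.024402 = 0.139986.
So P(poor earnings report | price drop) = 0.139986/0.239210 ≈ 0.585.

Now condition on the additional information:
Numerator (weight on configurations with poor earnings report): 0.83·0.21 = 0.174300
The normalizing constant is 0.59·0.79 + 0.83·0.21 = 0.640400
P(poor earnings report | price drop, sector-wide selloff) = 0.174300/0.640400 ≈ 0.272
— sector-wide selloff explains away the evidence for poor earnings report.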